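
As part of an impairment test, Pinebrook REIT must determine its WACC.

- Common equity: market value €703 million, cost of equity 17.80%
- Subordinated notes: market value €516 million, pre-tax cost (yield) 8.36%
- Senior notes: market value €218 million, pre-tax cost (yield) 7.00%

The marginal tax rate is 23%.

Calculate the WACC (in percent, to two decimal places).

Total capital V = 703 + 516 + 218 = 1437.
Equity: weight = 703/1437 = 0.4892; cost = 17.8%.
Subordinated notes: weight = 516/1437 = 0.3591; after-tax cost = 8.36% × (1 − 23%) = 6.4372%.
Senior notes: weight = 218/1437 = 0.1517; after-tax cost = 7% × (1 − 23%) = 5.3900%.
WACC = 0.4892 × 17.8000% + 0.3591 × 6.4372% + 0.1517 × 5.3900% = 11.8372%.

11.84%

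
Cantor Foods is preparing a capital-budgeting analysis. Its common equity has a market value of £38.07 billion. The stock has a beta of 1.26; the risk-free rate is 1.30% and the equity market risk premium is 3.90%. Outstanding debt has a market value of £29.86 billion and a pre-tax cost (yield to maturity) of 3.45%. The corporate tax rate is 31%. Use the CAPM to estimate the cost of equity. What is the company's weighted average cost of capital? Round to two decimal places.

Cost of equity via CAPM: Re = 1.3% + 1.26 × 3.9% = 6.2140%.
Total capital V = 38.07 + 29.86 = 67.93.
Equity: weight = 38.07/67.93 = 0.5604; cost = 6.214%.
Debt: weight = 29.86/67.93 = 0.4396; after-tax cost = 3.45% × (1 − 31%) = 2.3805%.
WACC = 0.5604 × 6.2140% + 0.4396 × 2.3805% = 4.5289%.

4.53%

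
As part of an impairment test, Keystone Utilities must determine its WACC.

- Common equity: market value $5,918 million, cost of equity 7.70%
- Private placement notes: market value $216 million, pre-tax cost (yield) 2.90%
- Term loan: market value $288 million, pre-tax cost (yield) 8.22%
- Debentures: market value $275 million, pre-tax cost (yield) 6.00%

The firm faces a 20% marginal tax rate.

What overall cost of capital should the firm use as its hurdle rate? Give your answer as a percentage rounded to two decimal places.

Total capital V = 5918 + 216 + 288 + 275 = 6697.
Equity: weight = 5918/6697 = 0.8837; cost = 7.7%.
Private placement notes: weight = 216/6697 = 0.0323; after-tax cost = 2.9% × (1 − 20%) = 2.3200%.
Term loan: weight = 288/6697 = 0.0430; after-tax cost = 8.22% × (1 − 20%) = 6.5760%.
Debentures: weight = 275/6697 = 0.0411; after-tax cost = 6% × (1 − 20%) = 4.8000%.
WACC = 0.8837 × 7.7000% + 0.0323 × 2.3200% + 0.0430 × 6.5760% + 0.0411 × 4.8000% = 7.3591%.

7.36%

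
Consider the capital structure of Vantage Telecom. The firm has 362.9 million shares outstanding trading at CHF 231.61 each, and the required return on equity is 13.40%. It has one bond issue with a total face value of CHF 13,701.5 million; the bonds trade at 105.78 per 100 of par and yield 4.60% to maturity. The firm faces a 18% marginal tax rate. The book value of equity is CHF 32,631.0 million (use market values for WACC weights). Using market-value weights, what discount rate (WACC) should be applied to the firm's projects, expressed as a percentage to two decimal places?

Market value of equity E = 231.61 × 362.9m = 84051.269m. Market value of debt D = 13701.5m × 105.78/100 = 14493.4467m.
Total capital V = 84051.269 + 14493.4467 = 98544.7157.
Equity: weight = 84051.269/98544.7157 = 0.8529; cost = 13.4%.
Bonds outstanding: weight = 14493.4467/98544.7157 = 0.1471; after-tax cost = 4.6% × (1 − 18%) = 3.7720%.
WACC = 0.8529 × 13.4000% + 0.1471 × 3.7720% = 11.9840%.

11.98%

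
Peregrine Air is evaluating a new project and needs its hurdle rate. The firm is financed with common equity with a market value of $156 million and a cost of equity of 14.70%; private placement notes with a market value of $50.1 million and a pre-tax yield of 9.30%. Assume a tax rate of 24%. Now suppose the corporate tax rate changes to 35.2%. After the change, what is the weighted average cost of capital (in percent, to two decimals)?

12.59%

After the change:
Total capital V = 156 + 50.1 = 206.1.
Equity: weight = 156/206.1 = 0.7569; cost = 14.7%.
Private placement notes: weight = 50.1/206.1 = 0.2431; after-tax cost = 9.3% × (1 − 35.2%) = 6.0264%.
WACC = 0.7569 × 14.7000% + 0.2431 × 6.0264% = 12.5916%.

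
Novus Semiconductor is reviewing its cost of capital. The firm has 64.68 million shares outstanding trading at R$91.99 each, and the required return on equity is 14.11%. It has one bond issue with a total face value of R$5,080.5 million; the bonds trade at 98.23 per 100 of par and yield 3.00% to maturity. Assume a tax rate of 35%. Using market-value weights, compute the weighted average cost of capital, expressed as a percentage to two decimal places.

8.56%

Market value of equity E = 91.99 × 64.68m = 5949.9132m. Market value of debt D = 5080.5m × 98.23/100 = 4990.57515m.
Total capital V = 5949.9132 + 4990.57515 = 10940.48835.
Equity: weight = 5949.9132/10940.48835 = 0.5438; cost = 14.11%.
Bonds outstanding: weight = 4990.57515/10940.48835 = 0.4562; after-tax cost = 3% × (1 − 35%) = 1.9500%.
WACC = 0.5438 × 14.1100% + 0.4562 × 1.9500% = 8.5631%.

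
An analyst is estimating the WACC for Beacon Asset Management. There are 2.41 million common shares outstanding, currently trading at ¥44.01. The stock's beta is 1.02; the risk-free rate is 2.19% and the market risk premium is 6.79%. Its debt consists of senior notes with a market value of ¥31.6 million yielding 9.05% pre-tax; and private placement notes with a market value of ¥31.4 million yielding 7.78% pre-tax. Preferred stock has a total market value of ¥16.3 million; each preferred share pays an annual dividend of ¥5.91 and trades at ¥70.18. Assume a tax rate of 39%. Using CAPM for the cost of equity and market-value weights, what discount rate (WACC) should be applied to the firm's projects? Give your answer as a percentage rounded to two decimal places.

7.70%

Cost of equity via CAPM: Re = 2.19% + 1.02 × 6.79% = 9.1158%.
Cost of preferred: Rp = 5.91 / 70.18 = 8.4212%.
Market value of equity E = 44.01 × 2.41m = 106.0641m.
Total capital V = 106.0641 + 16.3 + 31.6 + 31.4 = 185.3641.
Equity: weight = 106.0641/185.3641 = 0.5722; cost = 9.1158%.
Preferred: weight = 16.3/185.3641 = 0.0879; cost = 8.4212%.
Senior notes: weight = 31.6/185.3641 = 0.1705; after-tax cost = 9.05% × (1 − 39%) = 5.5205%.
Private placement notes: weight = 31.4/185.3641 = 0.1694; after-tax cost = 7.78% × (1 − 39%) = 4.7458%.
WACC = 0.5722 × 9.1158% + 0.0879 × 8.4212% + 0.1705 × 5.5205% + 0.1694 × 4.7458% = 7.7015%.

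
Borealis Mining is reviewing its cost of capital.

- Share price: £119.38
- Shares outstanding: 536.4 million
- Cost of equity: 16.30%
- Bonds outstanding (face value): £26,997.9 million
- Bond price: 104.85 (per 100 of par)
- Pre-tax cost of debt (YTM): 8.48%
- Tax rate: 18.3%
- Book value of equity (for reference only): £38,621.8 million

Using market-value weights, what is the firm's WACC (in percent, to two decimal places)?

13.43%

Market value of equity E = 119.38 × 536.4m = 64035.432m. Market value of debt D = 26997.9m × 104.85/100 = 28307.29815m.
Total capital V = 64035.432 + 28307.29815 = 92342.73015.
Equity: weight = 64035.432/92342.73015 = 0.6935; cost = 16.3%.
Bonds outstanding: weight = 28307.29815/92342.73015 = 0.3065; after-tax cost = 8.48% × (1 − 18.3%) = 6.9282%.
WACC = 0.6935 × 16.3000% + 0.3065 × 6.9282% = 13.4271%.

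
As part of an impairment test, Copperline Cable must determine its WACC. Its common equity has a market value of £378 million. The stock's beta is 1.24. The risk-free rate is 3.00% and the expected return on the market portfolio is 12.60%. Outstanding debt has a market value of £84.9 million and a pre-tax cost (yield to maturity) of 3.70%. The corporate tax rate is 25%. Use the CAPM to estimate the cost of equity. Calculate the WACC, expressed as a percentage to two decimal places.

12.68%

Market risk premium = 12.6% − 3.0% = 9.6%.
Cost of equity via CAPM: Re = 3.0% + 1.24 × 9.6% = 14.9040%.
Total capital V = 378 + 84.9 = 462.9.
Equity: weight = 378/462.9 = 0.8166; cost = 14.904%.
Debt: weight = 84.9/462.9 = 0.1834; after-tax cost = 3.7% × (1 − 25%) = 2.7750%.
WACC = 0.8166 × 14.9040% + 0.1834 × 2.7750% = 12.6794%.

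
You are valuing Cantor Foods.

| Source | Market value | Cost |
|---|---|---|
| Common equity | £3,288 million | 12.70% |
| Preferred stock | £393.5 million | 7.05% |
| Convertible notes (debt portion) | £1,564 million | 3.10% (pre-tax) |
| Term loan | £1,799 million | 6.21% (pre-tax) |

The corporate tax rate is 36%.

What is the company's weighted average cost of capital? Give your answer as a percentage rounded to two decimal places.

7.78%

Total capital V = 3288 + 393.5 + 1564 + 1799 = 7044.5.
Equity: weight = 3288/7044.5 = 0.4667; cost = 12.7%.
Preferred: weight = 393.5/7044.5 = 0.0559; cost = 7.05%.
Convertible notes (debt portion): weight = 1564/7044.5 = 0.2220; after-tax cost = 3.1% × (1 − 36%) = 1.9840%.
Term loan: weight = 1799/7044.5 = 0.2554; after-tax cost = 6.21% × (1 − 36%) = 3.9744%.
WACC = 0.4667 × 12.7000% + 0.0559 × 7.0500% + 0.2220 × 1.9840% + 0.2554 × 3.9744% = 7.7769%.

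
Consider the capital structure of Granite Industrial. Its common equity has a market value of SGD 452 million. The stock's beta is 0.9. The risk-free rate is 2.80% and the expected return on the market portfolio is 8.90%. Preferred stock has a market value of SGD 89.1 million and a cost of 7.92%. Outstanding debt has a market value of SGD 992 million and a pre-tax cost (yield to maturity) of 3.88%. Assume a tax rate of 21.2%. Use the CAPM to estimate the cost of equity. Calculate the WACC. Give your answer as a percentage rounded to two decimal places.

4.88%

Market risk premium = 8.9% − 2.8% = 6.1%.
Cost of equity via CAPM: Re = 2.8% + 0.9 × 6.1% = 8.2900%.
Total capital V = 452 + 89.1 + 992 = 1533.1.
Equity: weight = 452/1533.1 = 0.2948; cost = 8.29%.
Preferred: weight = 89.1/1533.1 = 0.0581; cost = 7.92%.
Debt: weight = 992/1533.1 = 0.6471; after-tax cost = 3.88% × (1 − 21.2%) = 3.0574%.
WACC = 0.2948 × 8.2900% + 0.0581 × 7.9200% + 0.6471 × 3.0574% = 4.8827%.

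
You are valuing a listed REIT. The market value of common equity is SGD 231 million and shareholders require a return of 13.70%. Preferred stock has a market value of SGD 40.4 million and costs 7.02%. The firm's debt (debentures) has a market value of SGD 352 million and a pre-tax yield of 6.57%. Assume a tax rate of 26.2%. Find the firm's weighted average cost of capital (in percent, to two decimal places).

Total capital V = 231 + 40.4 + 352 = 623.4.
Equity: weight = 231/623.4 = 0.3705; cost = 13.7%.
Preferred: weight = 40.4/623.4 = 0.0648; cost = 7.02%.
Debentures: weight = 352/623.4 = 0.5646; after-tax cost = 6.57% × (1 − 26.2%) = 4.8487%.
WACC = 0.3705 × 13.7000% + 0.0648 × 7.0200% + 0.5646 × 4.8487% = 8.2692%.

8.27%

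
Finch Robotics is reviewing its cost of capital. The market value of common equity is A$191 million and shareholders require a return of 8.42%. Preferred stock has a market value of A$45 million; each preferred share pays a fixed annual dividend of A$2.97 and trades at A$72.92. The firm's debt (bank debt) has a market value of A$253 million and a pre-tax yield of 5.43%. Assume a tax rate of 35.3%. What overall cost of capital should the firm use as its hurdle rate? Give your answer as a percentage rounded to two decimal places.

5.48%

Cost of preferred: Rp = 2.97 / 72.92 = 4.0730%.
Total capital V = 191 + 45 + 253 = 489.
Equity: weight = 191/489 = 0.3906; cost = 8.42%.
Preferred: weight = 45/489 = 0.0920; cost = 4.073%.
Bank debt: weight = 253/489 = 0.5174; after-tax cost = 5.43% × (1 − 35.3%) = 3.5132%.
WACC = 0.3906 × 8.4200% + 0.0920 × 4.0730% + 0.5174 × 3.5132% = 5.4813%.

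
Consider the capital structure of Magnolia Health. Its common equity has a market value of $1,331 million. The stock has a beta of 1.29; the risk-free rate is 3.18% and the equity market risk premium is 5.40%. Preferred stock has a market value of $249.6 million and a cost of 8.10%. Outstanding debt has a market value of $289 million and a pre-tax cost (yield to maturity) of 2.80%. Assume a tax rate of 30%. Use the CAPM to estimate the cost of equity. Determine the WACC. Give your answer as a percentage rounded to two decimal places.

8.61%

Cost of equity via CAPM: Re = 3.18% + 1.29 × 5.4% = 10.1460%.
Total capital V = 1331 + 249.6 + 289 = 1869.6.
Equity: weight = 1331/1869.6 = 0.7119; cost = 10.146%.
Preferred: weight = 249.6/1869.6 = 0.1335; cost = 8.1%.
Debt: weight = 289/1869.6 = 0.1546; after-tax cost = 2.8% × (1 − 30%) = 1.9600%.
WACC = 0.7119 × 10.1460% + 0.1335 × 8.1000% + 0.1546 × 1.9600% = 8.6075%.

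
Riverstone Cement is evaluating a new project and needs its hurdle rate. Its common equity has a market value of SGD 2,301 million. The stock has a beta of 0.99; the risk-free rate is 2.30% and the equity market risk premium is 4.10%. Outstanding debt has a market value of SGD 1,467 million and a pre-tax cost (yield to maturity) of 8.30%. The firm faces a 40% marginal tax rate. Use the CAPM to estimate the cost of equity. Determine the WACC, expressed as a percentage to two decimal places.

Cost of equity via CAPM: Re = 2.3% + 0.99 × 4.1% = 6.3590%.
Total capital V = 2301 + 1467 = 3768.
Equity: weight = 2301/3768 = 0.6107; cost = 6.359%.
Debt: weight = 1467/3768 = 0.3893; after-tax cost = 8.3% × (1 − 40%) = 4.9800%.
WACC = 0.6107 × 6.3590% + 0.3893 × 4.9800% = 5.8221%.

5.82%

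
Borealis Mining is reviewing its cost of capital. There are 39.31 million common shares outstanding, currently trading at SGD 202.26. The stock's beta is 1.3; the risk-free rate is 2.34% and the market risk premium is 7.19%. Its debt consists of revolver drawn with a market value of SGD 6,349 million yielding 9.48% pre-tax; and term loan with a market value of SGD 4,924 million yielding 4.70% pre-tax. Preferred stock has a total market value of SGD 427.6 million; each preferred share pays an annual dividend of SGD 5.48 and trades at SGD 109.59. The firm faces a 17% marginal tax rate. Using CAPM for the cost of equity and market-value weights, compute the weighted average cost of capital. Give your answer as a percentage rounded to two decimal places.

Cost of equity via CAPM: Re = 2.34% + 1.3 × 7.19% = 11.6870%.
Cost of preferred: Rp = 5.48 / 109.59 = 5.0005%.
Market value of equity E = 202.26 × 39.31m = 7950.8406m.
Total capital V = 7950.8406 + 427.6 + 6349 + 4924 = 19651.4406.
Equity: weight = 7950.8406/19651.4406 = 0.4046; cost = 11.687%.
Preferred: weight = 427.6/19651.4406 = 0.0218; cost = 5.0005%.
Revolver drawn: weight = 6349/19651.4406 = 0.3231; after-tax cost = 9.48% × (1 − 17%) = 7.8684%.
Term loan: weight = 4924/19651.4406 = 0.2506; after-tax cost = 4.7% × (1 − 17%) = 3.9010%.
WACC = 0.4046 × 11.6870% + 0.0218 × 5.0005% + 0.3231 × 7.8684% + 0.2506 × 3.9010% = 8.3569%.

8.36%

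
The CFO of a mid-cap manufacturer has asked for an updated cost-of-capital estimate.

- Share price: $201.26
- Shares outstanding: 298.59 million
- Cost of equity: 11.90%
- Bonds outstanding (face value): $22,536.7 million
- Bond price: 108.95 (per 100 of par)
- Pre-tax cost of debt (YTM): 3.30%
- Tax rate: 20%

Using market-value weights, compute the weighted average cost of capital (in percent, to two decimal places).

Market value of equity E = 201.26 × 298.59m = 60094.2234m. Market value of debt D = 22536.7m × 108.95/100 = 24553.73465m.
Total capital V = 60094.2234 + 24553.73465 = 84647.95805.
Equity: weight = 60094.2234/84647.95805 = 0.7099; cost = 11.9%.
Bonds outstanding: weight = 24553.73465/84647.95805 = 0.2901; after-tax cost = 3.3% × (1 − 20%) = 2.6400%.
WACC = 0.7099 × 11.9000% + 0.2901 × 2.6400% = 9.2140%.

9.21%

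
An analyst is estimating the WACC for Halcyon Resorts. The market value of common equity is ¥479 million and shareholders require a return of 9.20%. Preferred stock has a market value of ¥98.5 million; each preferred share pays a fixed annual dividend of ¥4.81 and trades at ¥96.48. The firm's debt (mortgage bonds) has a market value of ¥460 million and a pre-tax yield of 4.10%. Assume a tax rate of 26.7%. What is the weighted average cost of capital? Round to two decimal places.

6.05%

Cost of preferred: Rp = 4.81 / 96.48 = 4.9855%.
Total capital V = 479 + 98.5 + 460 = 1037.5.
Equity: weight = 479/1037.5 = 0.4617; cost = 9.2%.
Preferred: weight = 98.5/1037.5 = 0.0949; cost = 4.9855%.
Mortgage bonds: weight = 460/1037.5 = 0.4434; after-tax cost = 4.1% × (1 − 26.7%) = 3.0053%.
WACC = 0.4617 × 9.2000% + 0.0949 × 4.9855% + 0.4434 × 3.0053% = 6.0533%.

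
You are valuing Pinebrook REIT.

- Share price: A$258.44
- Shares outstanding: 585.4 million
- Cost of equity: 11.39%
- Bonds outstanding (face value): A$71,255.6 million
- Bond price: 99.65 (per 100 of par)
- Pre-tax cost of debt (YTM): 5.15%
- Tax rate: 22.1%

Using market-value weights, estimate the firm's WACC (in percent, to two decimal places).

9.03%

Market value of equity E = 258.44 × 585.4m = 151290.776m. Market value of debt D = 71255.6m × 99.65/100 = 71006.2054m.
Total capital V = 151290.776 + 71006.2054 = 222296.9814.
Equity: weight = 151290.776/222296.9814 = 0.6806; cost = 11.39%.
Bonds outstanding: weight = 71006.2054/222296.9814 = 0.3194; after-tax cost = 5.15% × (1 − 22.1%) = 4.0119%.
WACC = 0.6806 × 11.3900% + 0.3194 × 4.0119% = 9.0333%.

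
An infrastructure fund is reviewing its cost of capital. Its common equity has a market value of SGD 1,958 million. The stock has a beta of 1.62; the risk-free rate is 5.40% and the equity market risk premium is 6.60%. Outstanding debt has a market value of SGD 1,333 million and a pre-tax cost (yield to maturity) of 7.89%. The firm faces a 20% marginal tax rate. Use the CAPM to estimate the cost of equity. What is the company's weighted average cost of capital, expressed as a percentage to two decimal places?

12.13%

Cost of equity via CAPM: Re = 5.4% + 1.62 × 6.6% = 16.0920%.
Total capital V = 1958 + 1333 = 3291.
Equity: weight = 1958/3291 = 0.5950; cost = 16.092%.
Debt: weight = 1333/3291 = 0.4050; after-tax cost = 7.89% × (1 − 20%) = 6.3120%.
WACC = 0.5950 × 16.0920% + 0.4050 × 6.3120% = 12.1307%.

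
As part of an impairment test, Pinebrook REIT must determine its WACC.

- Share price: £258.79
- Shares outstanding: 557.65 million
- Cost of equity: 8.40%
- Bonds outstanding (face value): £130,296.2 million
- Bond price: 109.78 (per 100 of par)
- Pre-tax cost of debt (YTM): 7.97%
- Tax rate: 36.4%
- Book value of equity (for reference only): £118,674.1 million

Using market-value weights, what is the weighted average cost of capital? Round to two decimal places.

6.74%

Market value of equity E = 258.79 × 557.65m = 144314.2435m. Market value of debt D = 130296.2m × 109.78/100 = 143039.16836m.
Total capital V = 144314.2435 + 143039.16836 = 287353.41186.
Equity: weight = 144314.2435/287353.41186 = 0.5022; cost = 8.4%.
Bonds outstanding: weight = 143039.16836/287353.41186 = 0.4978; after-tax cost = 7.97% × (1 − 36.4%) = 5.0689%.
WACC = 0.5022 × 8.4000% + 0.4978 × 5.0689% = 6.7419%.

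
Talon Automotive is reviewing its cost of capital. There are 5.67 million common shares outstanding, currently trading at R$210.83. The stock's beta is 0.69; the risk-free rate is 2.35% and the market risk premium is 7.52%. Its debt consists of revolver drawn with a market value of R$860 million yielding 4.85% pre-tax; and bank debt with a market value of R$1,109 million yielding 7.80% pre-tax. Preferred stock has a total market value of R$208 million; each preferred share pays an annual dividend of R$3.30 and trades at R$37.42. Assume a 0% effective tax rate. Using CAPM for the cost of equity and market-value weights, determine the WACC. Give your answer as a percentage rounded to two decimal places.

7.02%

Cost of equity via CAPM: Re = 2.35% + 0.69 × 7.52% = 7.5388%.
Cost of preferred: Rp = 3.3 / 37.42 = 8.8188%.
Market value of equity E = 210.83 × 5.67m = 1195.4061m.
Total capital V = 1195.4061 + 208 + 860 + 1109 = 3372.4061.
Equity: weight = 1195.4061/3372.4061 = 0.3545; cost = 7.5388%.
Preferred: weight = 208/3372.4061 = 0.0617; cost = 8.8188%.
Revolver drawn: weight = 860/3372.4061 = 0.2550; after-tax cost = 4.85% × (1 − 0%) = 4.8500%.
Bank debt: weight = 1109/3372.4061 = 0.3288; after-tax cost = 7.8% × (1 − 0%) = 7.8000%.
WACC = 0.3545 × 7.5388% + 0.0617 × 8.8188% + 0.2550 × 4.8500% + 0.3288 × 7.8000% = 7.0180%.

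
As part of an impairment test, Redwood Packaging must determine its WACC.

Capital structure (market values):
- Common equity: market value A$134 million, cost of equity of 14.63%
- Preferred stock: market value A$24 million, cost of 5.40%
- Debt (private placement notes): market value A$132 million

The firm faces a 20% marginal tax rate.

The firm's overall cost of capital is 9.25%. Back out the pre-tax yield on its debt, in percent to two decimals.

5.61%

Total capital V = 134 + 24 + 132 = 290.
Equity weight = 134/290 = 0.4621.
Preferred weight = 24/290 = 0.0828.
Private placement notes weight = 132/290 = 0.4552.
Equity contribution = 0.4621 × 14.63% = 6.7601%.
Preferred contribution = 0.0828 × 5.4% = 0.4469%.
Remaining for debt = 9.25% − 7.2070% = 2.0430%.
Rd × (1 − 20%) × 0.4552 = 2.0430%  ⇒  Rd = 5.6106%.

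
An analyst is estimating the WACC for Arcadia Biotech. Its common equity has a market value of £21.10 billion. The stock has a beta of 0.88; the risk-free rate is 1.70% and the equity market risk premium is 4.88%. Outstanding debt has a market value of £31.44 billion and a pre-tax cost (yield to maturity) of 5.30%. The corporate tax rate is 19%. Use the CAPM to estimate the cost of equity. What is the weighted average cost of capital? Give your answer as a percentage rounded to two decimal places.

4.98%

Cost of equity via CAPM: Re = 1.7% + 0.88 × 4.88% = 5.9944%.
Total capital V = 21.1 + 31.44 = 52.54.
Equity: weight = 21.1/52.54 = 0.4016; cost = 5.9944%.
Debt: weight = 31.44/52.54 = 0.5984; after-tax cost = 5.3% × (1 − 19%) = 4.2930%.
WACC = 0.4016 × 5.9944% + 0.5984 × 4.2930% = 4.9763%.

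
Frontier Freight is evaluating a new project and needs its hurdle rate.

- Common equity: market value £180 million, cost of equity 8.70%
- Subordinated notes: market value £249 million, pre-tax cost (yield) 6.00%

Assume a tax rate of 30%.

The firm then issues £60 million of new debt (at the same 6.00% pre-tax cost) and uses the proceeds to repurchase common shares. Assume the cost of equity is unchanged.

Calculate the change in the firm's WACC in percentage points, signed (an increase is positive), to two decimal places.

Current WACC:
Total capital V = 180 + 249 = 429.
Equity: weight = 180/429 = 0.4196; cost = 8.7%.
Subordinated notes: weight = 249/429 = 0.5804; after-tax cost = 6% × (1 − 30%) = 4.2000%.
WACC = 0.4196 × 8.7000% + 0.5804 × 4.2000% = 6.0881%.
After the change:
Total capital V = 120 + 309 = 429.
Equity: weight = 120/429 = 0.2797; cost = 8.7%.
Subordinated notes: weight = 309/429 = 0.7203; after-tax cost = 6% × (1 − 30%) = 4.2000%.
WACC = 0.2797 × 8.7000% + 0.7203 × 4.2000% = 5.4587%.
Change in WACC = 5.4587% − 6.0881% = -0.6294 pp.

-0.63 pp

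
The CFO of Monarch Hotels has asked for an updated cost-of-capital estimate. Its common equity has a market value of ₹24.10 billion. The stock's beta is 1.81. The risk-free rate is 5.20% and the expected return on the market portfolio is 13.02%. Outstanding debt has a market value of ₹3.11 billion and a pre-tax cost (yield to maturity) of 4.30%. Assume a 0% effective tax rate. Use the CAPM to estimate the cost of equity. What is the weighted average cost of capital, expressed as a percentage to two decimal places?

Market risk premium = 13.02% − 5.2% = 7.82%.
Cost of equity via CAPM: Re = 5.2% + 1.81 × 7.82% = 19.3542%.
Total capital V = 24.1 + 3.11 = 27.21.
Equity: weight = 24.1/27.21 = 0.8857; cost = 19.3542%.
Debt: weight = 3.11/27.21 = 0.1143; after-tax cost = 4.3% × (1 − 0%) = 4.3000%.
WACC = 0.8857 × 19.3542% + 0.1143 × 4.3000% = 17.6336%.

17.63%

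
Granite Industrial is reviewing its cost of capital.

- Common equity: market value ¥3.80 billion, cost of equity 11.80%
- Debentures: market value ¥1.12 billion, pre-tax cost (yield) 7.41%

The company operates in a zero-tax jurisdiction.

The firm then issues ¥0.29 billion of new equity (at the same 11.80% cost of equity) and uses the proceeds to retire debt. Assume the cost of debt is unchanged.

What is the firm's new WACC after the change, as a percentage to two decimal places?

After the change:
Total capital V = 4.09 + 0.83 = 4.92.
Equity: weight = 4.09/4.92 = 0.8313; cost = 11.8%.
Debentures: weight = 0.83/4.92 = 0.1687; after-tax cost = 7.41% × (1 − 0%) = 7.4100%.
WACC = 0.8313 × 11.8000% + 0.1687 × 7.4100% = 11.0594%.

11.06%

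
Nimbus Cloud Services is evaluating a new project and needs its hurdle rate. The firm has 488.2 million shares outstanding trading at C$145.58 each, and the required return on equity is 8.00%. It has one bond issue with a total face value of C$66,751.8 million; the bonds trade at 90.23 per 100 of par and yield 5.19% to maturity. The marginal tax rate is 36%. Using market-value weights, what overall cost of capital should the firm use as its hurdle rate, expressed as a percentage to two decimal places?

Market value of equity E = 145.58 × 488.2m = 71072.156m. Market value of debt D = 66751.8m × 90.23/100 = 60230.14914m.
Total capital V = 71072.156 + 60230.14914 = 131302.30514.
Equity: weight = 71072.156/131302.30514 = 0.5413; cost = 8%.
Bonds outstanding: weight = 60230.14914/131302.30514 = 0.4587; after-tax cost = 5.19% × (1 − 36%) = 3.3216%.
WACC = 0.5413 × 8.0000% + 0.4587 × 3.3216% = 5.8540%.

5.85%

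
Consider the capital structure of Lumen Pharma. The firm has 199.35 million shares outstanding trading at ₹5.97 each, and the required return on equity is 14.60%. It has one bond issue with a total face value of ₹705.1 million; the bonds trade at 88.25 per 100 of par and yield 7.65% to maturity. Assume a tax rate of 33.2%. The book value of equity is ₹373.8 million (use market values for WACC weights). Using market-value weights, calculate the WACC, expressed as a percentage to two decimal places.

11.34%

Market value of equity E = 5.97 × 199.35m = 1190.1195m. Market value of debt D = 705.1m × 88.25/100 = 622.25075m.
Total capital V = 1190.1195 + 622.25075 = 1812.37025.
Equity: weight = 1190.1195/1812.37025 = 0.6567; cost = 14.6%.
Bonds outstanding: weight = 622.25075/1812.37025 = 0.3433; after-tax cost = 7.65% × (1 − 33.2%) = 5.1102%.
WACC = 0.6567 × 14.6000% + 0.3433 × 5.1102% = 11.3418%.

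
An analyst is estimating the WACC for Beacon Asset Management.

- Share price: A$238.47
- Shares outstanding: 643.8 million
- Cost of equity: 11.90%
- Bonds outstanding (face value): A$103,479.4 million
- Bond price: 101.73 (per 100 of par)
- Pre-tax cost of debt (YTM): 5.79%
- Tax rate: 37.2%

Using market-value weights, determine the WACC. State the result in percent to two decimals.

Market value of equity E = 238.47 × 643.8m = 153526.986m. Market value of debt D = 103479.4m × 101.73/100 = 105269.59362m.
Total capital V = 153526.986 + 105269.59362 = 258796.57962.
Equity: weight = 153526.986/258796.57962 = 0.5932; cost = 11.9%.
Bonds outstanding: weight = 105269.59362/258796.57962 = 0.4068; after-tax cost = 5.79% × (1 − 37.2%) = 3.6361%.
WACC = 0.5932 × 11.9000% + 0.4068 × 3.6361% = 8.5385%.

8.54%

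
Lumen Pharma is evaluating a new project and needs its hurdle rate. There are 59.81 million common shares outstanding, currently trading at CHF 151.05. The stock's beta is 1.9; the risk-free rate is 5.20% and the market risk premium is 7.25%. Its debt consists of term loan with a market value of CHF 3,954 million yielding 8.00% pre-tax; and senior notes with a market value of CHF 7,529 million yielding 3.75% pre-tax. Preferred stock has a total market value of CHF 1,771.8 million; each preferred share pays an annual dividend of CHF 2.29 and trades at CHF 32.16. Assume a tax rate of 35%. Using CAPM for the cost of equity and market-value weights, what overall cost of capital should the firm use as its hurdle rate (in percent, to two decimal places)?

10.00%

Cost of equity via CAPM: Re = 5.2% + 1.9 × 7.25% = 18.9750%.
Cost of preferred: Rp = 2.29 / 32.16 = 7.1206%.
Market value of equity E = 151.05 × 59.81m = 9034.3005m.
Total capital V = 9034.3005 + 1771.8 + 3954 + 7529 = 22289.1005.
Equity: weight = 9034.3005/22289.1005 = 0.4053; cost = 18.975%.
Preferred: weight = 1771.8/22289.1005 = 0.0795; cost = 7.1206%.
Term loan: weight = 3954/22289.1005 = 0.1774; after-tax cost = 8% × (1 − 35%) = 5.2000%.
Senior notes: weight = 7529/22289.1005 = 0.3378; after-tax cost = 3.75% × (1 − 35%) = 2.4375%.
WACC = 0.4053 × 18.9750% + 0.0795 × 7.1206% + 0.1774 × 5.2000% + 0.3378 × 2.4375% = 10.0029%.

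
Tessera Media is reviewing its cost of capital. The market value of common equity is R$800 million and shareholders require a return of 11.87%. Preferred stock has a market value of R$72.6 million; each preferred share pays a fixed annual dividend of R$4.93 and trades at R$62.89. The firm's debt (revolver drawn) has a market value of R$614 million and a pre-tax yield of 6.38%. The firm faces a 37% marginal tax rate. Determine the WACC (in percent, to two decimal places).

8.43%

Cost of preferred: Rp = 4.93 / 62.89 = 7.8391%.
Total capital V = 800 + 72.6 + 614 = 1486.6.
Equity: weight = 800/1486.6 = 0.5381; cost = 11.87%.
Preferred: weight = 72.6/1486.6 = 0.0488; cost = 7.8391%.
Revolver drawn: weight = 614/1486.6 = 0.4130; after-tax cost = 6.38% × (1 − 37%) = 4.0194%.
WACC = 0.5381 × 11.8700% + 0.0488 × 7.8391% + 0.4130 × 4.0194% = 8.4307%.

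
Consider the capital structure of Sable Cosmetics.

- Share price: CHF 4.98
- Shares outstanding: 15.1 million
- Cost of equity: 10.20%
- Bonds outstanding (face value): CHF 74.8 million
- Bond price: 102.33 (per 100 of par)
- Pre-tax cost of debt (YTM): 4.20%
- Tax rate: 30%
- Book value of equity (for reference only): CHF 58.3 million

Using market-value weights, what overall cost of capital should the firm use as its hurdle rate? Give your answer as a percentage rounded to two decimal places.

6.54%

Market value of equity E = 4.98 × 15.1m = 75.198m. Market value of debt D = 74.8m × 102.33/100 = 76.54284m.
Total capital V = 75.198 + 76.54284 = 151.74084.
Equity: weight = 75.198/151.74084 = 0.4956; cost = 10.2%.
Bonds outstanding: weight = 76.54284/151.74084 = 0.5044; after-tax cost = 4.2% × (1 − 30%) = 2.9400%.
WACC = 0.4956 × 10.2000% + 0.5044 × 2.9400% = 6.5378%.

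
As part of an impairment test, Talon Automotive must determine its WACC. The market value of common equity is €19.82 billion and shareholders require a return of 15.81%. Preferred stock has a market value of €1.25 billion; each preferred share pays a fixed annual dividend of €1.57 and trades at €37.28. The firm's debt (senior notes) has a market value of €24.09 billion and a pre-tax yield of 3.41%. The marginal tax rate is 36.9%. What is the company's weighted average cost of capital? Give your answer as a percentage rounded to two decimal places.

Cost of preferred: Rp = 1.57 / 37.28 = 4.2114%.
Total capital V = 19.82 + 1.25 + 24.09 = 45.16.
Equity: weight = 19.82/45.16 = 0.4389; cost = 15.81%.
Preferred: weight = 1.25/45.16 = 0.0277; cost = 4.2114%.
Senior notes: weight = 24.09/45.16 = 0.5334; after-tax cost = 3.41% × (1 − 36.9%) = 2.1517%.
WACC = 0.4389 × 15.8100% + 0.0277 × 4.2114% + 0.5334 × 2.1517% = 8.2031%.

8.20%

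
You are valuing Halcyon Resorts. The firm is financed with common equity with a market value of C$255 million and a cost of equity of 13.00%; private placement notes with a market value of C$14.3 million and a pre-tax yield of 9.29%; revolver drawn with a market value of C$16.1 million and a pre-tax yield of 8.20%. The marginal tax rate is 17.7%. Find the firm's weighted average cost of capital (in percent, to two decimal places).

Total capital V = 255 + 14.3 + 16.1 = 285.4.
Equity: weight = 255/285.4 = 0.8935; cost = 13%.
Private placement notes: weight = 14.3/285.4 = 0.0501; after-tax cost = 9.29% × (1 − 17.7%) = 7.6457%.
Revolver drawn: weight = 16.1/285.4 = 0.0564; after-tax cost = 8.2% × (1 − 17.7%) = 6.7486%.
WACC = 0.8935 × 13.0000% + 0.0501 × 7.6457% + 0.0564 × 6.7486% = 12.3791%.

12.38%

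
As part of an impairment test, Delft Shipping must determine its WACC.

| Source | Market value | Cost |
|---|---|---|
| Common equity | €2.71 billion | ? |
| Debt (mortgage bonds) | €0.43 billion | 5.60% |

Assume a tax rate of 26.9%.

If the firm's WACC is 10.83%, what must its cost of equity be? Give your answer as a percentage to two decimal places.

11.90%

Total capital V = 2.71 + 0.43 = 3.14.
Equity weight = 2.71/3.14 = 0.8631.
Mortgage bonds weight = 0.43/3.14 = 0.1369.
Debt contribution = 0.1369 × 5.6% × (1 − 26.9%) = 0.5606%.
Required equity contribution = 10.83% − 0.5606% = 10.2694%.
Re = 10.2694% / 0.8631 = 11.8989%.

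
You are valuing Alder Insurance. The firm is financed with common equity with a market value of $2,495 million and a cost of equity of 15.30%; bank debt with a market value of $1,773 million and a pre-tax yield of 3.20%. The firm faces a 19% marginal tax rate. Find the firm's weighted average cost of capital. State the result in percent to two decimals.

Total capital V = 2495 + 1773 = 4268.
Equity: weight = 2495/4268 = 0.5846; cost = 15.3%.
Bank debt: weight = 1773/4268 = 0.4154; after-tax cost = 3.2% × (1 − 19%) = 2.5920%.
WACC = 0.5846 × 15.3000% + 0.4154 × 2.5920% = 10.0209%.

10.02%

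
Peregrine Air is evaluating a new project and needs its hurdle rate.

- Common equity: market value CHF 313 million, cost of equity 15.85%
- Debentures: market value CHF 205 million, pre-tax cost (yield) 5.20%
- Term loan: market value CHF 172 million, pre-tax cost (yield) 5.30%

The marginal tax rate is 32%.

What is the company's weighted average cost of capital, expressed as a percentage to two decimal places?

9.14%

Total capital V = 313 + 205 + 172 = 690.
Equity: weight = 313/690 = 0.4536; cost = 15.85%.
Debentures: weight = 205/690 = 0.2971; after-tax cost = 5.2% × (1 − 32%) = 3.5360%.
Term loan: weight = 172/690 = 0.2493; after-tax cost = 5.3% × (1 − 32%) = 3.6040%.
WACC = 0.4536 × 15.8500% + 0.2971 × 3.5360% + 0.2493 × 3.6040% = 9.1389%.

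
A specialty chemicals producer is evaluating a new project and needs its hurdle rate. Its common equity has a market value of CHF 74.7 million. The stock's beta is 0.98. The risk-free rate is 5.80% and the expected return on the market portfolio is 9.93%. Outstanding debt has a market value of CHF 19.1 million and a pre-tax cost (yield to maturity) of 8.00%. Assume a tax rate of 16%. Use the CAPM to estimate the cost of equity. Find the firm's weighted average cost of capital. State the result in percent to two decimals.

Market risk premium = 9.93% − 5.8% = 4.13%.
Cost of equity via CAPM: Re = 5.8% + 0.98 × 4.13% = 9.8474%.
Total capital V = 74.7 + 19.1 = 93.8.
Equity: weight = 74.7/93.8 = 0.7964; cost = 9.8474%.
Debt: weight = 19.1/93.8 = 0.2036; after-tax cost = 8% × (1 − 16%) = 6.7200%.
WACC = 0.7964 × 9.8474% + 0.2036 × 6.7200% = 9.2106%.

9.21%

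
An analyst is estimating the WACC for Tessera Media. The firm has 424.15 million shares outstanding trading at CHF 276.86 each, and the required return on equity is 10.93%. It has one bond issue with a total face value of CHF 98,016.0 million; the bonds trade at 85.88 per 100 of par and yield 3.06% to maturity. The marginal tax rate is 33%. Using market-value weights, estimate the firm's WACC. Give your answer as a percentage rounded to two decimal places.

7.22%

Market value of equity E = 276.86 × 424.15m = 117430.169m. Market value of debt D = 98016m × 85.88/100 = 84176.1408m.
Total capital V = 117430.169 + 84176.1408 = 201606.3098.
Equity: weight = 117430.169/201606.3098 = 0.5825; cost = 10.93%.
Bonds outstanding: weight = 84176.1408/201606.3098 = 0.4175; after-tax cost = 3.06% × (1 − 33%) = 2.0502%.
WACC = 0.5825 × 10.9300% + 0.4175 × 2.0502% = 7.2224%.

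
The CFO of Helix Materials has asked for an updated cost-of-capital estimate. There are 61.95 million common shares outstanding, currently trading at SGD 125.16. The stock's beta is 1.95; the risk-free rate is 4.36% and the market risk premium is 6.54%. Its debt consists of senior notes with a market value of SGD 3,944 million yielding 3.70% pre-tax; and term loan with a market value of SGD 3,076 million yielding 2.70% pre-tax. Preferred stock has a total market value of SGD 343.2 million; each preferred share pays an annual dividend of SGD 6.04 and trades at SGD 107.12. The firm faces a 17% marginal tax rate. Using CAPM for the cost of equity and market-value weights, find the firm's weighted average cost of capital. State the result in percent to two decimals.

10.16%

Cost of equity via CAPM: Re = 4.36% + 1.95 × 6.54% = 17.1130%.
Cost of preferred: Rp = 6.04 / 107.12 = 5.6385%.
Market value of equity E = 125.16 × 61.95m = 7753.662m.
Total capital V = 7753.662 + 343.2 + 3944 + 3076 = 15116.862.
Equity: weight = 7753.662/15116.862 = 0.5129; cost = 17.113%.
Preferred: weight = 343.2/15116.862 = 0.0227; cost = 5.6385%.
Senior notes: weight = 3944/15116.862 = 0.2609; after-tax cost = 3.7% × (1 − 17%) = 3.0710%.
Term loan: weight = 3076/15116.862 = 0.2035; after-tax cost = 2.7% × (1 − 17%) = 2.2410%.
WACC = 0.5129 × 17.1130% + 0.0227 × 5.6385% + 0.2609 × 3.0710% + 0.2035 × 2.2410% = 10.1628%.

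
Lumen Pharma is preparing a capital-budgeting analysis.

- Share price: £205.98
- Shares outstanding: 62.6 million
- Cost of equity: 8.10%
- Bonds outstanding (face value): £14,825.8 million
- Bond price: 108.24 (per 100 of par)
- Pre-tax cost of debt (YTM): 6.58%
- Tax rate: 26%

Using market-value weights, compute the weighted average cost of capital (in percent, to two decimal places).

Market value of equity E = 205.98 × 62.6m = 12894.348m. Market value of debt D = 14825.8m × 108.24/100 = 16047.44592m.
Total capital V = 12894.348 + 16047.44592 = 28941.79392.
Equity: weight = 12894.348/28941.79392 = 0.4455; cost = 8.1%.
Bonds outstanding: weight = 16047.44592/28941.79392 = 0.5545; after-tax cost = 6.58% × (1 − 26%) = 4.8692%.
WACC = 0.4455 × 8.1000% + 0.5545 × 4.8692% = 6.3086%.

6.31%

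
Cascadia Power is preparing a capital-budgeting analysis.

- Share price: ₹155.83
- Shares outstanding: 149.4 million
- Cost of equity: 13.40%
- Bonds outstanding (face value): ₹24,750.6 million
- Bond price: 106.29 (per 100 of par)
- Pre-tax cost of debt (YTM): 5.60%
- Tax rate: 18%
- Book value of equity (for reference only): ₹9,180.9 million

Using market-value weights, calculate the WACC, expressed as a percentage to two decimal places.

8.73%

Market value of equity E = 155.83 × 149.4m = 23281.002m. Market value of debt D = 24750.6m × 106.29/100 = 26307.41274m.
Total capital V = 23281.002 + 26307.41274 = 49588.41474.
Equity: weight = 23281.002/49588.41474 = 0.4695; cost = 13.4%.
Bonds outstanding: weight = 26307.41274/49588.41474 = 0.5305; after-tax cost = 5.6% × (1 − 18%) = 4.5920%.
WACC = 0.4695 × 13.4000% + 0.5305 × 4.5920% = 8.7272%.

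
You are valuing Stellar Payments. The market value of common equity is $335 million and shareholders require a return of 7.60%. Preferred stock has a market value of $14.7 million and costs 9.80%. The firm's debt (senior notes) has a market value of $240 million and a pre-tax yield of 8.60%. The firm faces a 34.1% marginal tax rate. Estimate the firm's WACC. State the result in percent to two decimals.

6.87%

Total capital V = 335 + 14.7 + 240 = 589.7.
Equity: weight = 335/589.7 = 0.5681; cost = 7.6%.
Preferred: weight = 14.7/589.7 = 0.0249; cost = 9.8%.
Senior notes: weight = 240/589.7 = 0.4070; after-tax cost = 8.6% × (1 − 34.1%) = 5.6674%.
WACC = 0.5681 × 7.6000% + 0.0249 × 9.8000% + 0.4070 × 5.6674% = 6.8683%.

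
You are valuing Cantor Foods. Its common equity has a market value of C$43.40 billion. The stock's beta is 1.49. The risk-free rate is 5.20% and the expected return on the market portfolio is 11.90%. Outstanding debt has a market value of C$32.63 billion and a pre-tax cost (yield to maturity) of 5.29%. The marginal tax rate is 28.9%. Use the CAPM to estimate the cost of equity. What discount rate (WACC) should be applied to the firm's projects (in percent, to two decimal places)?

10.28%

Market risk premium = 11.9% − 5.2% = 6.7%.
Cost of equity via CAPM: Re = 5.2% + 1.49 × 6.7% = 15.1830%.
Total capital V = 43.4 + 32.63 = 76.03.
Equity: weight = 43.4/76.03 = 0.5708; cost = 15.183%.
Debt: weight = 32.63/76.03 = 0.4292; after-tax cost = 5.29% × (1 − 28.9%) = 3.7612%.
WACC = 0.5708 × 15.1830% + 0.4292 × 3.7612% = 10.2811%.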